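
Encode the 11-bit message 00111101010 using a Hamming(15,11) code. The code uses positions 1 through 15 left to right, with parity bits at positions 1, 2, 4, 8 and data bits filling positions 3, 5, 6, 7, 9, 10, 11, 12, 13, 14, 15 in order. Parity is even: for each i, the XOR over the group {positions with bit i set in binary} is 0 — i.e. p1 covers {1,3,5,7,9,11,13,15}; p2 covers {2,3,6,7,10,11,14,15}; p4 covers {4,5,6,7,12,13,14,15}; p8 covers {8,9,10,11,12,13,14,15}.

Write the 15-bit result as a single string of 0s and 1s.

Place data at non-parity positions: p1 p2 0 p4 0 1 1 p8 1 1 0 1 0 1 0
p1 (pos 1,3,5,7,9,11,13,15): XOR of data positions = 0⊕0⊕1⊕1⊕0⊕0⊕0 = 0
p2 (pos 2,3,6,7,10,11,14,15): XOR of data positions = 0⊕1⊕1⊕1⊕0⊕1⊕0 = 0
p4 (pos 4,5,6,7,12,13,14,15): XOR of data positions = 0⊕1⊕1⊕1⊕0⊕1⊕0 = 0
p8 (pos 8,9,10,11,12,13,14,15): XOR of data positions = 1⊕1⊕0⊕1⊕0⊕1⊕0 = 0
Codeword: 000001101101010

000001101101010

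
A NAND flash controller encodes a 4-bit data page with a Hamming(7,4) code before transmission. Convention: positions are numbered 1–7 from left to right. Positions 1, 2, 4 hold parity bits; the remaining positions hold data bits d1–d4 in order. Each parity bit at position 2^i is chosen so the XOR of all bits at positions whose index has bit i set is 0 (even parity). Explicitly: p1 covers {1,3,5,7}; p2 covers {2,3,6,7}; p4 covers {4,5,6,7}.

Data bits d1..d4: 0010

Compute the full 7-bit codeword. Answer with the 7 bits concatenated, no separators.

Place data at non-parity positions: p1 p2 0 p4 0 1 0
p1 (pos 1,3,5,7): XOR of data positions = 0⊕0⊕0 = 0
p2 (pos 2,3,6,7): XOR of data positions = 0⊕1⊕0 = 1
p4 (pos 4,5,6,7): XOR of data positions = 0⊕1⊕0 = 1
Codeword: 0101010

0101010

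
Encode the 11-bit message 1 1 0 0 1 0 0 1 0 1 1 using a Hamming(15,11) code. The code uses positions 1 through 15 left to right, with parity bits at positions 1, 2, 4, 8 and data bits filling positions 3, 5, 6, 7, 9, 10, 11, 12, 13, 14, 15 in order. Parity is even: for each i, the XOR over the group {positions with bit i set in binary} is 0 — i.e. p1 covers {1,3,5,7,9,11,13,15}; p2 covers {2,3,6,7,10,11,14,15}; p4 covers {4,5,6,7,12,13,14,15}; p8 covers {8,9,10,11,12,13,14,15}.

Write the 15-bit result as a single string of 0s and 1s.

011010001001011

Place data at non-parity positions: p1 p2 1 p4 1 0 0 p8 1 0 0 1 0 1 1
p1 (pos 1,3,5,7,9,11,13,15): XOR of data positions = 1⊕1⊕0⊕1⊕0⊕0⊕1 = 0
p2 (pos 2,3,6,7,10,11,14,15): XOR of data positions = 1⊕0⊕0⊕0⊕0⊕1⊕1 = 1
p4 (pos 4,5,6,7,12,13,14,15): XOR of data positions = 1⊕0⊕0⊕1⊕0⊕1⊕1 = 0
p8 (pos 8,9,10,11,12,13,14,15): XOR of data positions = 1⊕0⊕0⊕1⊕0⊕1⊕1 = 0
Codeword: 011010001001011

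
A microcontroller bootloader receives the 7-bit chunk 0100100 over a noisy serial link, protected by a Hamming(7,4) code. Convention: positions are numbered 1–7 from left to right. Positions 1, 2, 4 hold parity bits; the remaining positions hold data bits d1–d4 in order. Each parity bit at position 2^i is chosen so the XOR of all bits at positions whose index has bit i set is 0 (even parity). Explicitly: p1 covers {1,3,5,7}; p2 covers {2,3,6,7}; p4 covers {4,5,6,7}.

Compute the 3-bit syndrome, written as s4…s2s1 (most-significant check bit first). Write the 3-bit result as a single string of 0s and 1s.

111

s1 (pos 1,3,5,7): 0⊕0⊕1⊕0 = 1
s2 (pos 2,3,6,7): 1⊕0⊕0⊕0 = 1
s4 (pos 4,5,6,7): 0⊕1⊕0⊕0 = 1
Syndrome s4…s1 = 111 → error at position 7.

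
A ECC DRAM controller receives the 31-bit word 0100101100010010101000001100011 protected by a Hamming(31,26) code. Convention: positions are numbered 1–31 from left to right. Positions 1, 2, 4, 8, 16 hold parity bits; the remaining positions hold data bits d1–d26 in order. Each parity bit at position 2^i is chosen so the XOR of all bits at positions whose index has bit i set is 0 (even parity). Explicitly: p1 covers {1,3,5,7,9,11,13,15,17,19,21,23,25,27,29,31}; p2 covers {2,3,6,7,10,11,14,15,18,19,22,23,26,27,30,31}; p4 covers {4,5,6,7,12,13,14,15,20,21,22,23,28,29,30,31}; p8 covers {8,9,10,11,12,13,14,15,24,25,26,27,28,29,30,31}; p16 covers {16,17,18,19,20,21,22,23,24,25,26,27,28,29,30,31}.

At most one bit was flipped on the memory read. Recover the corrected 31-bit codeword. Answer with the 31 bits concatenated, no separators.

s1 (pos 1,3,5,7,9,11,13,15,17,19,21,23,25,27,29,31): 0⊕0⊕1⊕1⊕0⊕0⊕0⊕1⊕1⊕1⊕0⊕0⊕1⊕0⊕0⊕1 = 1
s2 (pos 2,3,6,7,10,11,14,15,18,19,22,23,26,27,30,31): 1⊕0⊕0⊕1⊕0⊕0⊕0⊕1⊕0⊕1⊕0⊕0⊕1⊕0⊕1⊕1 = 1
s4 (pos 4,5,6,7,12,13,14,15,20,21,22,23,28,29,30,31): 0⊕1⊕0⊕1⊕1⊕0⊕0⊕1⊕0⊕0⊕0⊕0⊕0⊕0⊕1⊕1 = 0
s8 (pos 8,9,10,11,12,13,14,15,24,25,26,27,28,29,30,31): 1⊕0⊕0⊕0⊕1⊕0⊕0⊕1⊕0⊕1⊕1⊕0⊕0⊕0⊕1⊕1 = 1
s16 (pos 16,17,18,19,20,21,22,23,24,25,26,27,28,29,30,31): 0⊕1⊕0⊕1⊕0⊕0⊕0⊕0⊕0⊕1⊕1⊕0⊕0⊕0⊕1⊕1 = 0
Syndrome s16…s1 = 01011 → error at position 11.
Flip position 11: 0100101100010010101000001100011 → 0100101100110010101000001100011

0100101100110010101000001100011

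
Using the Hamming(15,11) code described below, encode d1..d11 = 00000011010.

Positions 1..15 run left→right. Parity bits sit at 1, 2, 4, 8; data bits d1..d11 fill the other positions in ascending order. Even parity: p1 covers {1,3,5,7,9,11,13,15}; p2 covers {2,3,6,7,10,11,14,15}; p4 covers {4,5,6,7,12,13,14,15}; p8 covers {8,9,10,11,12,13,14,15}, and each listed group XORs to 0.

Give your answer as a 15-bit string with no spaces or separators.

100000010011010

Place data at non-parity positions: p1 p2 0 p4 0 0 0 p8 0 0 1 1 0 1 0
p1 (pos 1,3,5,7,9,11,13,15): XOR of data positions = 0⊕0⊕0⊕0⊕1⊕0⊕0 = 1
p2 (pos 2,3,6,7,10,11,14,15): XOR of data positions = 0⊕0⊕0⊕0⊕1⊕1⊕0 = 0
p4 (pos 4,5,6,7,12,13,14,15): XOR of data positions = 0⊕0⊕0⊕1⊕0⊕1⊕0 = 0
p8 (pos 8,9,10,11,12,13,14,15): XOR of data positions = 0⊕0⊕1⊕1⊕0⊕1⊕0 = 1
Codeword: 100000010011010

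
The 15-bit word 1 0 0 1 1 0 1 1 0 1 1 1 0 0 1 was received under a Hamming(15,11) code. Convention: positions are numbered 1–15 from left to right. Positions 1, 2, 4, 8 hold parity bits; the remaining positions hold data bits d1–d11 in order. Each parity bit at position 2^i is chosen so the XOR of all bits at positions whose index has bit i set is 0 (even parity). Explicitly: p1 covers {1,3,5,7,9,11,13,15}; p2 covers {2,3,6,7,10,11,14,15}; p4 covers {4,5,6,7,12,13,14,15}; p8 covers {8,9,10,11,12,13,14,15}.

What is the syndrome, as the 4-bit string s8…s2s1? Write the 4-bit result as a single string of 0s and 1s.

1101

s1 (pos 1,3,5,7,9,11,13,15): 1⊕0⊕1⊕1⊕0⊕1⊕0⊕1 = 1
s2 (pos 2,3,6,7,10,11,14,15): 0⊕0⊕0⊕1⊕1⊕1⊕0⊕1 = 0
s4 (pos 4,5,6,7,12,13,14,15): 1⊕1⊕0⊕1⊕1⊕0⊕0⊕1 = 1
s8 (pos 8,9,10,11,12,13,14,15): 1⊕0⊕1⊕1⊕1⊕0⊕0⊕1 = 1
Syndrome s8…s1 = 1101 → error at position 13.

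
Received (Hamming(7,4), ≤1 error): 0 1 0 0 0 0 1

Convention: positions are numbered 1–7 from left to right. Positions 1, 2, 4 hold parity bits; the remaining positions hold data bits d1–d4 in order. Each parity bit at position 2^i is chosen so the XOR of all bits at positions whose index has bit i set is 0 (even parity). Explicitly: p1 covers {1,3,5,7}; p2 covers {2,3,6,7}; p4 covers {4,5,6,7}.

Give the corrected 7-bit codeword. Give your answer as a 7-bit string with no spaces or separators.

s1 (pos 1,3,5,7): 0⊕0⊕0⊕1 = 1
s2 (pos 2,3,6,7): 1⊕0⊕0⊕1 = 0
s4 (pos 4,5,6,7): 0⊕0⊕0⊕1 = 1
Syndrome s4…s1 = 101 → error at position 5.
Flip position 5: 0100001 → 0100101

0100101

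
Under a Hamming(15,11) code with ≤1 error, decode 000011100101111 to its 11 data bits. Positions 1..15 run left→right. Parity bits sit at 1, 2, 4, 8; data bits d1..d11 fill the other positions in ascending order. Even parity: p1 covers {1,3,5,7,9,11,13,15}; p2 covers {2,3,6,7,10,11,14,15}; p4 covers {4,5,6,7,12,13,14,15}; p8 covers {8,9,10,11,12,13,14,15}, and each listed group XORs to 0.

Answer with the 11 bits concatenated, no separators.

s1 (pos 1,3,5,7,9,11,13,15): 0⊕0⊕1⊕1⊕0⊕0⊕1⊕1 = 0
s2 (pos 2,3,6,7,10,11,14,15): 0⊕0⊕1⊕1⊕1⊕0⊕1⊕1 = 1
s4 (pos 4,5,6,7,12,13,14,15): 0⊕1⊕1⊕1⊕1⊕1⊕1⊕1 = 1
s8 (pos 8,9,10,11,12,13,14,15): 0⊕0⊕1⊕0⊕1⊕1⊕1⊕1 = 1
Syndrome s8…s1 = 1110 → error at position 14.
Flip position 14: 000011100101111 → 000011100101101
Read data bits from positions 3,5,6,7,9,10,11,12,13,14,15: 01110101101

01110101101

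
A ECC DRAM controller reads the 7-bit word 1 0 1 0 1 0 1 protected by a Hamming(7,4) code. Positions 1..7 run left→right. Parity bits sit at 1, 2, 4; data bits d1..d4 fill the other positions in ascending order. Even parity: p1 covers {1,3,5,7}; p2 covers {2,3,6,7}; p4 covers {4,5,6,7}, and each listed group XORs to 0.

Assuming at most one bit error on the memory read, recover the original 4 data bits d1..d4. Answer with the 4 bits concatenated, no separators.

s1 (pos 1,3,5,7): 1⊕1⊕1⊕1 = 0
s2 (pos 2,3,6,7): 0⊕1⊕0⊕1 = 0
s4 (pos 4,5,6,7): 0⊕1⊕0⊕1 = 0
Syndrome s4…s1 = 000 → no error.
Read data bits from positions 3,5,6,7: 1101

1101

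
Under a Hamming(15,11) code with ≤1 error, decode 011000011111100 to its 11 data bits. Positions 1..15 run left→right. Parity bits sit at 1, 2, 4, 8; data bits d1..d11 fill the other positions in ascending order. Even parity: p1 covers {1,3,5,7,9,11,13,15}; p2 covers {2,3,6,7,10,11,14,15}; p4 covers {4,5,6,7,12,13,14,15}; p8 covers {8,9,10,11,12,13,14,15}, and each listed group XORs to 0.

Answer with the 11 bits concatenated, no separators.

s1 (pos 1,3,5,7,9,11,13,15): 0⊕1⊕0⊕0⊕1⊕1⊕1⊕0 = 0
s2 (pos 2,3,6,7,10,11,14,15): 1⊕1⊕0⊕0⊕1⊕1⊕0⊕0 = 0
s4 (pos 4,5,6,7,12,13,14,15): 0⊕0⊕0⊕0⊕1⊕1⊕0⊕0 = 0
s8 (pos 8,9,10,11,12,13,14,15): 1⊕1⊕1⊕1⊕1⊕1⊕0⊕0 = 0
Syndrome s8…s1 = 0000 → no error.
Read data bits from positions 3,5,6,7,9,10,11,12,13,14,15: 10001111100

10001111100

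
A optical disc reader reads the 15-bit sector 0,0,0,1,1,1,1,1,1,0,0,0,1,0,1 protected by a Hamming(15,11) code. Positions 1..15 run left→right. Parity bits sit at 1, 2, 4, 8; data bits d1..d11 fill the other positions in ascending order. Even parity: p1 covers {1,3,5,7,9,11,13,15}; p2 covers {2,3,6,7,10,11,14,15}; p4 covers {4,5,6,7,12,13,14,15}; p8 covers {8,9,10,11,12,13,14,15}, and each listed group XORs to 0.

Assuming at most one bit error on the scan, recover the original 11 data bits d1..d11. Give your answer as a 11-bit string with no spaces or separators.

s1 (pos 1,3,5,7,9,11,13,15): 0⊕0⊕1⊕1⊕1⊕0⊕1⊕1 = 1
s2 (pos 2,3,6,7,10,11,14,15): 0⊕0⊕1⊕1⊕0⊕0⊕0⊕1 = 1
s4 (pos 4,5,6,7,12,13,14,15): 1⊕1⊕1⊕1⊕0⊕1⊕0⊕1 = 0
s8 (pos 8,9,10,11,12,13,14,15): 1⊕1⊕0⊕0⊕0⊕1⊕0⊕1 = 0
Syndrome s8…s1 = 0011 → error at position 3.
Flip position 3: 000111111000101 → 001111111000101
Read data bits from positions 3,5,6,7,9,10,11,12,13,14,15: 11111000101

11111000101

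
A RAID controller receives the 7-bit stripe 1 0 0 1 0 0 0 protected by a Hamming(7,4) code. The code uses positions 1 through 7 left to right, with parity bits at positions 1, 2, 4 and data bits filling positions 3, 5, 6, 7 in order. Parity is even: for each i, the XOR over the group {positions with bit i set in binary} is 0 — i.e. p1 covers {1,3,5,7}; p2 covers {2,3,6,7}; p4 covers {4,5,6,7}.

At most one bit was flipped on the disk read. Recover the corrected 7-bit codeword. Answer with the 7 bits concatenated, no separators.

s1 (pos 1,3,5,7): 1⊕0⊕0⊕0 = 1
s2 (pos 2,3,6,7): 0⊕0⊕0⊕0 = 0
s4 (pos 4,5,6,7): 1⊕0⊕0⊕0 = 1
Syndrome s4…s1 = 101 → error at position 5.
Flip position 5: 1001000 → 1001100

1001100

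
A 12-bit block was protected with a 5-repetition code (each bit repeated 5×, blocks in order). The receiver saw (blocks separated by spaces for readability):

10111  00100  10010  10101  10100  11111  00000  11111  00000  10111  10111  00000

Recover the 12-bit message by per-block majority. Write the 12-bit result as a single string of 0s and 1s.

Block 1 (10111): 4 ones → 1
Block 2 (00100): 1 one → 0
Block 3 (10010): 2 ones → 0
Block 4 (10101): 3 ones → 1
Block 5 (10100): 2 ones → 0
Block 6 (11111): 5 ones → 1
Block 7 (00000): 0 ones → 0
Block 8 (11111): 5 ones → 1
Block 9 (00000): 0 ones → 0
Block 10 (10111): 4 ones → 1
Block 11 (10111): 4 ones → 1
Block 12 (00000): 0 ones → 0

100101010110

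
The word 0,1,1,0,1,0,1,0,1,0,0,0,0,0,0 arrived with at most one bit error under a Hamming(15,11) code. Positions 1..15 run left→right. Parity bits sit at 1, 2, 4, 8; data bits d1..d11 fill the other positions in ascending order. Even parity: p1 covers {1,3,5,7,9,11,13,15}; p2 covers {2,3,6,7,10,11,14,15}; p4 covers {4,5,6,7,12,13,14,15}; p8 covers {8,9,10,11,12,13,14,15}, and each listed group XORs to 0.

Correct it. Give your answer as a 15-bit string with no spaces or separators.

011010101100000

s1 (pos 1,3,5,7,9,11,13,15): 0⊕1⊕1⊕1⊕1⊕0⊕0⊕0 = 0
s2 (pos 2,3,6,7,10,11,14,15): 1⊕1⊕0⊕1⊕0⊕0⊕0⊕0 = 1
s4 (pos 4,5,6,7,12,13,14,15): 0⊕1⊕0⊕1⊕0⊕0⊕0⊕0 = 0
s8 (pos 8,9,10,11,12,13,14,15): 0⊕1⊕0⊕0⊕0⊕0⊕0⊕0 = 1
Syndrome s8…s1 = 1010 → error at position 10.
Flip position 10: 011010101000000 → 011010101100000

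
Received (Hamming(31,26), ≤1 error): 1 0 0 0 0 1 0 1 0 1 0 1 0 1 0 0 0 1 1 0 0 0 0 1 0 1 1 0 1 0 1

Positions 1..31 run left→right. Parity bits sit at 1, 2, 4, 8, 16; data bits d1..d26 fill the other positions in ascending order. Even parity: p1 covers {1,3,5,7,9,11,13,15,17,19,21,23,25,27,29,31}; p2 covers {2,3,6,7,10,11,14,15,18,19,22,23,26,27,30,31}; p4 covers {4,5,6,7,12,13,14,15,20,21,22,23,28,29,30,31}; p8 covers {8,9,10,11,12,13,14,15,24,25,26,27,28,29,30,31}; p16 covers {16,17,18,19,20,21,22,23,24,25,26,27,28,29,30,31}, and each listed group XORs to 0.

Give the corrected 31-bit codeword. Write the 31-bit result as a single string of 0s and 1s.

1000010101010100011000010110001

s1 (pos 1,3,5,7,9,11,13,15,17,19,21,23,25,27,29,31): 1⊕0⊕0⊕0⊕0⊕0⊕0⊕0⊕0⊕1⊕0⊕0⊕0⊕1⊕1⊕1 = 1
s2 (pos 2,3,6,7,10,11,14,15,18,19,22,23,26,27,30,31): 0⊕0⊕1⊕0⊕1⊕0⊕1⊕0⊕1⊕1⊕0⊕0⊕1⊕1⊕0⊕1 = 0
s4 (pos 4,5,6,7,12,13,14,15,20,21,22,23,28,29,30,31): 0⊕0⊕1⊕0⊕1⊕0⊕1⊕0⊕0⊕0⊕0⊕0⊕0⊕1⊕0⊕1 = 1
s8 (pos 8,9,10,11,12,13,14,15,24,25,26,27,28,29,30,31): 1⊕0⊕1⊕0⊕1⊕0⊕1⊕0⊕1⊕0⊕1⊕1⊕0⊕1⊕0⊕1 = 1
s16 (pos 16,17,18,19,20,21,22,23,24,25,26,27,28,29,30,31): 0⊕0⊕1⊕1⊕0⊕0⊕0⊕0⊕1⊕0⊕1⊕1⊕0⊕1⊕0⊕1 = 1
Syndrome s16…s1 = 11101 → error at position 29.
Flip position 29: 1000010101010100011000010110101 → 1000010101010100011000010110001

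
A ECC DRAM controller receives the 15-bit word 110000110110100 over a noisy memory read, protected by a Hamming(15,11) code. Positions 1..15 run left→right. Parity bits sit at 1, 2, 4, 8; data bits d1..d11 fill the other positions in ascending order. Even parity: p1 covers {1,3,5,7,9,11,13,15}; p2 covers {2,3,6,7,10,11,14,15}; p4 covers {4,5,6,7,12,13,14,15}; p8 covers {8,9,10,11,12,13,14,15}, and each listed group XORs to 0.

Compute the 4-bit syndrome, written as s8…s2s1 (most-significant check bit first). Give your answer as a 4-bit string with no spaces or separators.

0000

s1 (pos 1,3,5,7,9,11,13,15): 1⊕0⊕0⊕1⊕0⊕1⊕1⊕0 = 0
s2 (pos 2,3,6,7,10,11,14,15): 1⊕0⊕0⊕1⊕1⊕1⊕0⊕0 = 0
s4 (pos 4,5,6,7,12,13,14,15): 0⊕0⊕0⊕1⊕0⊕1⊕0⊕0 = 0
s8 (pos 8,9,10,11,12,13,14,15): 1⊕0⊕1⊕1⊕0⊕1⊕0⊕0 = 0
Syndrome s8…s1 = 0000 → no error.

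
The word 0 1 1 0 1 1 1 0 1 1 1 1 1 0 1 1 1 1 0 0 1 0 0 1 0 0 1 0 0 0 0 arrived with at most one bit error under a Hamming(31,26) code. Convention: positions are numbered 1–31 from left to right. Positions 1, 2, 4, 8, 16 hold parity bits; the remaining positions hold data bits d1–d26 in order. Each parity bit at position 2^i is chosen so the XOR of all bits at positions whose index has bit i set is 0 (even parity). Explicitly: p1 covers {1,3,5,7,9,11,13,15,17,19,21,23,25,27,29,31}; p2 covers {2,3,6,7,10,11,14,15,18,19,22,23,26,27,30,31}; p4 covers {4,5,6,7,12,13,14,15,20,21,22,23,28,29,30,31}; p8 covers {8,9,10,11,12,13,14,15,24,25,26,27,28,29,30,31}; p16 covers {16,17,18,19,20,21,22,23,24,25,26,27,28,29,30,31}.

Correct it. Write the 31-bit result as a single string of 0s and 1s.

s1 (pos 1,3,5,7,9,11,13,15,17,19,21,23,25,27,29,31): 0⊕1⊕1⊕1⊕1⊕1⊕1⊕1⊕1⊕0⊕1⊕0⊕0⊕1⊕0⊕0 = 0
s2 (pos 2,3,6,7,10,11,14,15,18,19,22,23,26,27,30,31): 1⊕1⊕1⊕1⊕1⊕1⊕0⊕1⊕1⊕0⊕0⊕0⊕0⊕1⊕0⊕0 = 1
s4 (pos 4,5,6,7,12,13,14,15,20,21,22,23,28,29,30,31): 0⊕1⊕1⊕1⊕1⊕1⊕0⊕1⊕0⊕1⊕0⊕0⊕0⊕0⊕0⊕0 = 1
s8 (pos 8,9,10,11,12,13,14,15,24,25,26,27,28,29,30,31): 0⊕1⊕1⊕1⊕1⊕1⊕0⊕1⊕1⊕0⊕0⊕1⊕0⊕0⊕0⊕0 = 0
s16 (pos 16,17,18,19,20,21,22,23,24,25,26,27,28,29,30,31): 1⊕1⊕1⊕0⊕0⊕1⊕0⊕0⊕1⊕0⊕0⊕1⊕0⊕0⊕0⊕0 = 0
Syndrome s16…s1 = 00110 → error at position 6.
Flip position 6: 0110111011111011110010010010000 → 0110101011111011110010010010000

0110101011111011110010010010000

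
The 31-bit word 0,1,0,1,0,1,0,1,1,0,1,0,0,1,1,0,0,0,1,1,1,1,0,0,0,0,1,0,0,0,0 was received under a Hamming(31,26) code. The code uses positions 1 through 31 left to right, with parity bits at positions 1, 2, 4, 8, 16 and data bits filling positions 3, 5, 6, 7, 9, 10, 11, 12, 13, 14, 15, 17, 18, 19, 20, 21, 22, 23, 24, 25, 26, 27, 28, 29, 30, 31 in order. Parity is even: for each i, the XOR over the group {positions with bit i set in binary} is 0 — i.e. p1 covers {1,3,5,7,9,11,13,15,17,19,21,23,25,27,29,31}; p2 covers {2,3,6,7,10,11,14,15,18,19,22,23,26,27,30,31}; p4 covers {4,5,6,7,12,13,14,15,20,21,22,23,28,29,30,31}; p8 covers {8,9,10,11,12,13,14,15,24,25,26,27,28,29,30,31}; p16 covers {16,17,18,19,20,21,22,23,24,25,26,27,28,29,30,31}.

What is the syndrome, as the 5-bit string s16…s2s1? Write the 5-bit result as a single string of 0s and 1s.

s1 (pos 1,3,5,7,9,11,13,15,17,19,21,23,25,27,29,31): 0⊕0⊕0⊕0⊕1⊕1⊕0⊕1⊕0⊕1⊕1⊕0⊕0⊕1⊕0⊕0 = 0
s2 (pos 2,3,6,7,10,11,14,15,18,19,22,23,26,27,30,31): 1⊕0⊕1⊕0⊕0⊕1⊕1⊕1⊕0⊕1⊕1⊕0⊕0⊕1⊕0⊕0 = 0
s4 (pos 4,5,6,7,12,13,14,15,20,21,22,23,28,29,30,31): 1⊕0⊕1⊕0⊕0⊕0⊕1⊕1⊕1⊕1⊕1⊕0⊕0⊕0⊕0⊕0 = 1
s8 (pos 8,9,10,11,12,13,14,15,24,25,26,27,28,29,30,31): 1⊕1⊕0⊕1⊕0⊕0⊕1⊕1⊕0⊕0⊕0⊕1⊕0⊕0⊕0⊕0 = 0
s16 (pos 16,17,18,19,20,21,22,23,24,25,26,27,28,29,30,31): 0⊕0⊕0⊕1⊕1⊕1⊕1⊕0⊕0⊕0⊕0⊕1⊕0⊕0⊕0⊕0 = 1
Syndrome s16…s1 = 10100 → error at position 20.

10100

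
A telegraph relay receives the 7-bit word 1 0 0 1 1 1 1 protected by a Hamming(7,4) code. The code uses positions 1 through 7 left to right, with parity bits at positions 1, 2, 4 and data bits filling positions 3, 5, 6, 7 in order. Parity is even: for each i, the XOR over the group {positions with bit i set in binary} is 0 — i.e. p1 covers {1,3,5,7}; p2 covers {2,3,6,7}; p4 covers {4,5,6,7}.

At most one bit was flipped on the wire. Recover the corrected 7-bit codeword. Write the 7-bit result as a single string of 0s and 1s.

0001111

s1 (pos 1,3,5,7): 1⊕0⊕1⊕1 = 1
s2 (pos 2,3,6,7): 0⊕0⊕1⊕1 = 0
s4 (pos 4,5,6,7): 1⊕1⊕1⊕1 = 0
Syndrome s4…s1 = 001 → error at position 1.
Flip position 1: 1001111 → 0001111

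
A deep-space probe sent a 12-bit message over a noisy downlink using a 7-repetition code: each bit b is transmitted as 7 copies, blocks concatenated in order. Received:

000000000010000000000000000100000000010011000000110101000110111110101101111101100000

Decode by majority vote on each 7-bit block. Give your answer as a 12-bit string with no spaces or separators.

000000001110

Block 1 (0000000): 0 ones → 0
Block 2 (0001000): 1 one → 0
Block 3 (0000000): 0 ones → 0
Block 4 (0000001): 1 one → 0
Block 5 (0000000): 0 ones → 0
Block 6 (0010011): 3 ones → 0
Block 7 (0000001): 1 one → 0
Block 8 (1010100): 3 ones → 0
Block 9 (0110111): 5 ones → 1
Block 10 (1101011): 5 ones → 1
Block 11 (0111110): 5 ones → 1
Block 12 (1100000): 2 ones → 0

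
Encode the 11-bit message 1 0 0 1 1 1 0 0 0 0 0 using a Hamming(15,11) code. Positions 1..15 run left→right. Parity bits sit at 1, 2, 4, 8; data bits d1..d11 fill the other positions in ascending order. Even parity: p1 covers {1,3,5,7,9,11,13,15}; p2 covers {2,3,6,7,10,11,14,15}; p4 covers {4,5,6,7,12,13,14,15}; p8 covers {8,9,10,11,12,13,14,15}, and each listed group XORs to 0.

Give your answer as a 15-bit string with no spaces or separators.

Place data at non-parity positions: p1 p2 1 p4 0 0 1 p8 1 1 0 0 0 0 0
p1 (pos 1,3,5,7,9,11,13,15): XOR of data positions = 1⊕0⊕1⊕1⊕0⊕0⊕0 = 1
p2 (pos 2,3,6,7,10,11,14,15): XOR of data positions = 1⊕0⊕1⊕1⊕0⊕0⊕0 = 1
p4 (pos 4,5,6,7,12,13,14,15): XOR of data positions = 0⊕0⊕1⊕0⊕0⊕0⊕0 = 1
p8 (pos 8,9,10,11,12,13,14,15): XOR of data positions = 1⊕1⊕0⊕0⊕0⊕0⊕0 = 0
Codeword: 111100101100000

111100101100000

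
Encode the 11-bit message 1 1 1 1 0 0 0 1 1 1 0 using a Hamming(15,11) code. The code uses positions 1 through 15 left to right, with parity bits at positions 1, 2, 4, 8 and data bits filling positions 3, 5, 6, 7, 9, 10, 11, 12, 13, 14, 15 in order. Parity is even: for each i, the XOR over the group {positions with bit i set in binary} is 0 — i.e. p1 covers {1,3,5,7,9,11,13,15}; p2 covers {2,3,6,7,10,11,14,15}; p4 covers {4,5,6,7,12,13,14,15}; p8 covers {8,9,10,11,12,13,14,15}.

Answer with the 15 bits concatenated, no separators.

Place data at non-parity positions: p1 p2 1 p4 1 1 1 p8 0 0 0 1 1 1 0
p1 (pos 1,3,5,7,9,11,13,15): XOR of data positions = 1⊕1⊕1⊕0⊕0⊕1⊕0 = 0
p2 (pos 2,3,6,7,10,11,14,15): XOR of data positions = 1⊕1⊕1⊕0⊕0⊕1⊕0 = 0
p4 (pos 4,5,6,7,12,13,14,15): XOR of data positions = 1⊕1⊕1⊕1⊕1⊕1⊕0 = 0
p8 (pos 8,9,10,11,12,13,14,15): XOR of data positions = 0⊕0⊕0⊕1⊕1⊕1⊕0 = 1
Codeword: 001011110001110

001011110001110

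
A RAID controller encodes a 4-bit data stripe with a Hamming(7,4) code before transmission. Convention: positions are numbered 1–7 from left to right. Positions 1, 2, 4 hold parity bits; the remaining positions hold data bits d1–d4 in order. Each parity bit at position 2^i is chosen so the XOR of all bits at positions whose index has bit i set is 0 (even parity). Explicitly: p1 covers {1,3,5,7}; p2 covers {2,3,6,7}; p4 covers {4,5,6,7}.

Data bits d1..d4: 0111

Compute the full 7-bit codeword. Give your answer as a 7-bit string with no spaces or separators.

0001111

Place data at non-parity positions: p1 p2 0 p4 1 1 1
p1 (pos 1,3,5,7): XOR of data positions = 0⊕1⊕1 = 0
p2 (pos 2,3,6,7): XOR of data positions = 0⊕1⊕1 = 0
p4 (pos 4,5,6,7): XOR of data positions = 1⊕1⊕1 = 1
Codeword: 0001111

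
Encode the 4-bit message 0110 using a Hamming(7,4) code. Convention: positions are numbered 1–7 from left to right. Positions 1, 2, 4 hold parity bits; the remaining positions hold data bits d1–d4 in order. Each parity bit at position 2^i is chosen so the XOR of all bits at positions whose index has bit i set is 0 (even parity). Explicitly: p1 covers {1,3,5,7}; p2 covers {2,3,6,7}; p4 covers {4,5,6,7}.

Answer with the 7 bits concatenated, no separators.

1100110

Place data at non-parity positions: p1 p2 0 p4 1 1 0
p1 (pos 1,3,5,7): XOR of data positions = 0⊕1⊕0 = 1
p2 (pos 2,3,6,7): XOR of data positions = 0⊕1⊕0 = 1
p4 (pos 4,5,6,7): XOR of data positions = 1⊕1⊕0 = 0
Codeword: 1100110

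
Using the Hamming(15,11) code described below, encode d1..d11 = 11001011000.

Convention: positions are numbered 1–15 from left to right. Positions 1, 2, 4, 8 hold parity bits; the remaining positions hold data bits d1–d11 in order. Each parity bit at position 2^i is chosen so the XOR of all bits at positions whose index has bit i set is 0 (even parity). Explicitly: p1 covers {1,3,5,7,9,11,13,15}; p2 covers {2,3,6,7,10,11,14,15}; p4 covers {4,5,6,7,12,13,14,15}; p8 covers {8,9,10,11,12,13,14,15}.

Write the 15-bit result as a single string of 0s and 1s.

001010011011000

Place data at non-parity positions: p1 p2 1 p4 1 0 0 p8 1 0 1 1 0 0 0
p1 (pos 1,3,5,7,9,11,13,15): XOR of data positions = 1⊕1⊕0⊕1⊕1⊕0⊕0 = 0
p2 (pos 2,3,6,7,10,11,14,15): XOR of data positions = 1⊕0⊕0⊕0⊕1⊕0⊕0 = 0
p4 (pos 4,5,6,7,12,13,14,15): XOR of data positions = 1⊕0⊕0⊕1⊕0⊕0⊕0 = 0
p8 (pos 8,9,10,11,12,13,14,15): XOR of data positions = 1⊕0⊕1⊕1⊕0⊕0⊕0 = 1
Codeword: 001010011011000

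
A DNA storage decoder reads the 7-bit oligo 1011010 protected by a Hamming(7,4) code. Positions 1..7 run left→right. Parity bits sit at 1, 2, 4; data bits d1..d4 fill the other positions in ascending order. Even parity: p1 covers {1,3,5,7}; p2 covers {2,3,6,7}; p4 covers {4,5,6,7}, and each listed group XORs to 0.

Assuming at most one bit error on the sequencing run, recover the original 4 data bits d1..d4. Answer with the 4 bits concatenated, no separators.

1010

s1 (pos 1,3,5,7): 1⊕1⊕0⊕0 = 0
s2 (pos 2,3,6,7): 0⊕1⊕1⊕0 = 0
s4 (pos 4,5,6,7): 1⊕0⊕1⊕0 = 0
Syndrome s4…s1 = 000 → no error.
Read data bits from positions 3,5,6,7: 1010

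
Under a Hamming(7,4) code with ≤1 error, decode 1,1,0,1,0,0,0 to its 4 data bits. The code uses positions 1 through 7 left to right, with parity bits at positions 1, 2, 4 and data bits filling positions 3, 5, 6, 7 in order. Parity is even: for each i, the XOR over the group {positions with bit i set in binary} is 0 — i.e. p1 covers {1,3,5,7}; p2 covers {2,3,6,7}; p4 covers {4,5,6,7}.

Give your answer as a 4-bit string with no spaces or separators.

s1 (pos 1,3,5,7): 1⊕0⊕0⊕0 = 1
s2 (pos 2,3,6,7): 1⊕0⊕0⊕0 = 1
s4 (pos 4,5,6,7): 1⊕0⊕0⊕0 = 1
Syndrome s4…s1 = 111 → error at position 7.
Flip position 7: 1101000 → 1101001
Read data bits from positions 3,5,6,7: 0001

0001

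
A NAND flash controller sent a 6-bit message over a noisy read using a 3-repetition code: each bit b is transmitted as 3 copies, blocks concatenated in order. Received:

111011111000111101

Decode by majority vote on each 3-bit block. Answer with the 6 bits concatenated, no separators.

111011

Block 1 (111): 3 ones → 1
Block 2 (011): 2 ones → 1
Block 3 (111): 3 ones → 1
Block 4 (000): 0 ones → 0
Block 5 (111): 3 ones → 1
Block 6 (101): 2 ones → 1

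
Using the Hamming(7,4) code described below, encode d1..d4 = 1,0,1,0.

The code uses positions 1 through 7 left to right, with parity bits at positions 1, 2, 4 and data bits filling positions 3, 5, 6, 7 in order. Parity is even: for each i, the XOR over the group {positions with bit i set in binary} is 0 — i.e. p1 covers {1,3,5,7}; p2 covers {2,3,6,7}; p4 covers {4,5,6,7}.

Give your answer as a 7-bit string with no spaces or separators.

Place data at non-parity positions: p1 p2 1 p4 0 1 0
p1 (pos 1,3,5,7): XOR of data positions = 1⊕0⊕0 = 1
p2 (pos 2,3,6,7): XOR of data positions = 1⊕1⊕0 = 0
p4 (pos 4,5,6,7): XOR of data positions = 0⊕1⊕0 = 1
Codeword: 1011010

1011010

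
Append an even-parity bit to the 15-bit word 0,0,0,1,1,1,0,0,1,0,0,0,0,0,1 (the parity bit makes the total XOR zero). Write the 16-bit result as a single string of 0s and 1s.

0001110010000011

XOR of the 15 data bits: 0⊕0⊕0⊕1⊕1⊕1⊕0⊕0⊕1⊕0⊕0⊕0⊕0⊕0⊕1 = 1
Parity bit = 1 (so all 16 bits XOR to 0).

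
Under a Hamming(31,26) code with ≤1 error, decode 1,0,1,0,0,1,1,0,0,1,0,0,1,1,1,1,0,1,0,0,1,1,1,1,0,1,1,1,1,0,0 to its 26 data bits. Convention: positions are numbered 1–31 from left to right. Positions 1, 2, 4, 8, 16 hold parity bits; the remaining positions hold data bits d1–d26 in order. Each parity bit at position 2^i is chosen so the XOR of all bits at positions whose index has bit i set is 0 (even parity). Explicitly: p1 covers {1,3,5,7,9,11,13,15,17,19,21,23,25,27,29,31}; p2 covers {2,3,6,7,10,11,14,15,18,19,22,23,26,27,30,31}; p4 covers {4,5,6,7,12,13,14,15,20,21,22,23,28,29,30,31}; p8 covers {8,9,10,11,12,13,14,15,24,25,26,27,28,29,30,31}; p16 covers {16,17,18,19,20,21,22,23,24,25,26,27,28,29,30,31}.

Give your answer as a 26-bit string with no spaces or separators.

s1 (pos 1,3,5,7,9,11,13,15,17,19,21,23,25,27,29,31): 1⊕1⊕0⊕1⊕0⊕0⊕1⊕1⊕0⊕0⊕1⊕1⊕0⊕1⊕1⊕0 = 1
s2 (pos 2,3,6,7,10,11,14,15,18,19,22,23,26,27,30,31): 0⊕1⊕1⊕1⊕1⊕0⊕1⊕1⊕1⊕0⊕1⊕1⊕1⊕1⊕0⊕0 = 1
s4 (pos 4,5,6,7,12,13,14,15,20,21,22,23,28,29,30,31): 0⊕0⊕1⊕1⊕0⊕1⊕1⊕1⊕0⊕1⊕1⊕1⊕1⊕1⊕0⊕0 = 0
s8 (pos 8,9,10,11,12,13,14,15,24,25,26,27,28,29,30,31): 0⊕0⊕1⊕0⊕0⊕1⊕1⊕1⊕1⊕0⊕1⊕1⊕1⊕1⊕0⊕0 = 1
s16 (pos 16,17,18,19,20,21,22,23,24,25,26,27,28,29,30,31): 1⊕0⊕1⊕0⊕0⊕1⊕1⊕1⊕1⊕0⊕1⊕1⊕1⊕1⊕0⊕0 = 0
Syndrome s16…s1 = 01011 → error at position 11.
Flip position 11: 1010011001001111010011110111100 → 1010011001101111010011110111100
Read data bits from positions 3,5,6,7,9,10,11,12,13,14,15,17,18,19,20,21,22,23,24,25,26,27,28,29,30,31: 10110110111010011110111100

10110110111010011110111100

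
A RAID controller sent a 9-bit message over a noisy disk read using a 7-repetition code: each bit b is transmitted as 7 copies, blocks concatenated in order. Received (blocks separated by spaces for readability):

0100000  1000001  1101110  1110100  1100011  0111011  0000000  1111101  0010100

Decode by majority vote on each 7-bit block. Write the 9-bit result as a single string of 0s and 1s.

001111010

Block 1 (0100000): 1 one → 0
Block 2 (1000001): 2 ones → 0
Block 3 (1101110): 5 ones → 1
Block 4 (1110100): 4 ones → 1
Block 5 (1100011): 4 ones → 1
Block 6 (0111011): 5 ones → 1
Block 7 (0000000): 0 ones → 0
Block 8 (1111101): 6 ones → 1
Block 9 (0010100): 2 ones → 0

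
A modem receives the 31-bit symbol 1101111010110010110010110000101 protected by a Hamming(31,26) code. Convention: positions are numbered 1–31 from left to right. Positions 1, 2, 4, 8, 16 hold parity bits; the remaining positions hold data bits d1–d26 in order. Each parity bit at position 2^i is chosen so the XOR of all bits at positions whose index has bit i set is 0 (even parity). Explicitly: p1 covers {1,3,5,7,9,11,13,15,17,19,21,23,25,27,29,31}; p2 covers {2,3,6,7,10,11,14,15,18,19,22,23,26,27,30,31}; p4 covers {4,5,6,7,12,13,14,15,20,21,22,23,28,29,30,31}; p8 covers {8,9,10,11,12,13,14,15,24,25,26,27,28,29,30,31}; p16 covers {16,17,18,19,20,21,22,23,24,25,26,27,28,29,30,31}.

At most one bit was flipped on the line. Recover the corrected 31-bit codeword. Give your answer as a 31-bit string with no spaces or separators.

s1 (pos 1,3,5,7,9,11,13,15,17,19,21,23,25,27,29,31): 1⊕0⊕1⊕1⊕1⊕1⊕0⊕1⊕1⊕0⊕1⊕1⊕0⊕0⊕1⊕1 = 1
s2 (pos 2,3,6,7,10,11,14,15,18,19,22,23,26,27,30,31): 1⊕0⊕1⊕1⊕0⊕1⊕0⊕1⊕1⊕0⊕0⊕1⊕0⊕0⊕0⊕1 = 0
s4 (pos 4,5,6,7,12,13,14,15,20,21,22,23,28,29,30,31): 1⊕1⊕1⊕1⊕1⊕0⊕0⊕1⊕0⊕1⊕0⊕1⊕0⊕1⊕0⊕1 = 0
s8 (pos 8,9,10,11,12,13,14,15,24,25,26,27,28,29,30,31): 0⊕1⊕0⊕1⊕1⊕0⊕0⊕1⊕1⊕0⊕0⊕0⊕0⊕1⊕0⊕1 = 1
s16 (pos 16,17,18,19,20,21,22,23,24,25,26,27,28,29,30,31): 0⊕1⊕1⊕0⊕0⊕1⊕0⊕1⊕1⊕0⊕0⊕0⊕0⊕1⊕0⊕1 = 1
Syndrome s16…s1 = 11001 → error at position 25.
Flip position 25: 1101111010110010110010110000101 → 1101111010110010110010111000101

1101111010110010110010111000101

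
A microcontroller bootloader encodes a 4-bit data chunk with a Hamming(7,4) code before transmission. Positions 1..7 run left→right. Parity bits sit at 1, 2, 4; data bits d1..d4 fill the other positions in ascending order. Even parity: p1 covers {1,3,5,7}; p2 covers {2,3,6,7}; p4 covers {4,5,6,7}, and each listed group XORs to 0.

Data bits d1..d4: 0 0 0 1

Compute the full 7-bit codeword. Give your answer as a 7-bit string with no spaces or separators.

Place data at non-parity positions: p1 p2 0 p4 0 0 1
p1 (pos 1,3,5,7): XOR of data positions = 0⊕0⊕1 = 1
p2 (pos 2,3,6,7): XOR of data positions = 0⊕0⊕1 = 1
p4 (pos 4,5,6,7): XOR of data positions = 0⊕0⊕1 = 1
Codeword: 1101001

1101001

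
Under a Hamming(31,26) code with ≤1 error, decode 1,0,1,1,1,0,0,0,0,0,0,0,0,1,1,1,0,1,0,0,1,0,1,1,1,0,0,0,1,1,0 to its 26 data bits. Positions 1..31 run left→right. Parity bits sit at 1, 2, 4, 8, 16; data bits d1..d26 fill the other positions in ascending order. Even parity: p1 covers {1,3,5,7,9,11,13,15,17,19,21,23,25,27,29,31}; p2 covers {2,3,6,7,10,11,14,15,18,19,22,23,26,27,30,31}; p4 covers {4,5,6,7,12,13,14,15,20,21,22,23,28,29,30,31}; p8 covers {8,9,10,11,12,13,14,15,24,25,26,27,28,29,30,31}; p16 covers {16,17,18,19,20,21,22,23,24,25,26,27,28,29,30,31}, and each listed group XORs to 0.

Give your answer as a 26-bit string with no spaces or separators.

s1 (pos 1,3,5,7,9,11,13,15,17,19,21,23,25,27,29,31): 1⊕1⊕1⊕0⊕0⊕0⊕0⊕1⊕0⊕0⊕1⊕1⊕1⊕0⊕1⊕0 = 0
s2 (pos 2,3,6,7,10,11,14,15,18,19,22,23,26,27,30,31): 0⊕1⊕0⊕0⊕0⊕0⊕1⊕1⊕1⊕0⊕0⊕1⊕0⊕0⊕1⊕0 = 0
s4 (pos 4,5,6,7,12,13,14,15,20,21,22,23,28,29,30,31): 1⊕1⊕0⊕0⊕0⊕0⊕1⊕1⊕0⊕1⊕0⊕1⊕0⊕1⊕1⊕0 = 0
s8 (pos 8,9,10,11,12,13,14,15,24,25,26,27,28,29,30,31): 0⊕0⊕0⊕0⊕0⊕0⊕1⊕1⊕1⊕1⊕0⊕0⊕0⊕1⊕1⊕0 = 0
s16 (pos 16,17,18,19,20,21,22,23,24,25,26,27,28,29,30,31): 1⊕0⊕1⊕0⊕0⊕1⊕0⊕1⊕1⊕1⊕0⊕0⊕0⊕1⊕1⊕0 = 0
Syndrome s16…s1 = 00000 → no error.
Read data bits from positions 3,5,6,7,9,10,11,12,13,14,15,17,18,19,20,21,22,23,24,25,26,27,28,29,30,31: 11000000011010010111000110

11000000011010010111000110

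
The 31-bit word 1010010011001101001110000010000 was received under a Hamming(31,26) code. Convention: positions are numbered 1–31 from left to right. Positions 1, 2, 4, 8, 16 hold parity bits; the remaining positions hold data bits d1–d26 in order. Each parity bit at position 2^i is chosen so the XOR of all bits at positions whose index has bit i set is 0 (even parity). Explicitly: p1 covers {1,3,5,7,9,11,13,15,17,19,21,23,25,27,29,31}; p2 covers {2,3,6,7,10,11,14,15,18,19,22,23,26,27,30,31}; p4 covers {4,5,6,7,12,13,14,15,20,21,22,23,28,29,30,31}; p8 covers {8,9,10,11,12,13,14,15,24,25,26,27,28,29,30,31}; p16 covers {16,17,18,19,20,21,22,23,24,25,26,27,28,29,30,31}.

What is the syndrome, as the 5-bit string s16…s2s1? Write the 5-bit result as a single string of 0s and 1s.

11101

s1 (pos 1,3,5,7,9,11,13,15,17,19,21,23,25,27,29,31): 1⊕1⊕0⊕0⊕1⊕0⊕1⊕0⊕0⊕1⊕1⊕0⊕0⊕1⊕0⊕0 = 1
s2 (pos 2,3,6,7,10,11,14,15,18,19,22,23,26,27,30,31): 0⊕1⊕1⊕0⊕1⊕0⊕1⊕0⊕0⊕1⊕0⊕0⊕0⊕1⊕0⊕0 = 0
s4 (pos 4,5,6,7,12,13,14,15,20,21,22,23,28,29,30,31): 0⊕0⊕1⊕0⊕0⊕1⊕1⊕0⊕1⊕1⊕0⊕0⊕0⊕0⊕0⊕0 = 1
s8 (pos 8,9,10,11,12,13,14,15,24,25,26,27,28,29,30,31): 0⊕1⊕1⊕0⊕0⊕1⊕1⊕0⊕0⊕0⊕0⊕1⊕0⊕0⊕0⊕0 = 1
s16 (pos 16,17,18,19,20,21,22,23,24,25,26,27,28,29,30,31): 1⊕0⊕0⊕1⊕1⊕1⊕0⊕0⊕0⊕0⊕0⊕1⊕0⊕0⊕0⊕0 = 1
Syndrome s16…s1 = 11101 → error at position 29.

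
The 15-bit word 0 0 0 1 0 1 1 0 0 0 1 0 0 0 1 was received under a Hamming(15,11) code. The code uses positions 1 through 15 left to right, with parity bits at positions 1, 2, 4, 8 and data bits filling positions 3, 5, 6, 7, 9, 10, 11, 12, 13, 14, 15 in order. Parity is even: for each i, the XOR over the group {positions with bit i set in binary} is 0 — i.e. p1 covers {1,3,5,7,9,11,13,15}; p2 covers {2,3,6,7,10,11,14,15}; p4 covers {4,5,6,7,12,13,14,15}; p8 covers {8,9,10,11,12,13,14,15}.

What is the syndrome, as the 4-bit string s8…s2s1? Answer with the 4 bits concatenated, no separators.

s1 (pos 1,3,5,7,9,11,13,15): 0⊕0⊕0⊕1⊕0⊕1⊕0⊕1 = 1
s2 (pos 2,3,6,7,10,11,14,15): 0⊕0⊕1⊕1⊕0⊕1⊕0⊕1 = 0
s4 (pos 4,5,6,7,12,13,14,15): 1⊕0⊕1⊕1⊕0⊕0⊕0⊕1 = 0
s8 (pos 8,9,10,11,12,13,14,15): 0⊕0⊕0⊕1⊕0⊕0⊕0⊕1 = 0
Syndrome s8…s1 = 0001 → error at position 1.

0001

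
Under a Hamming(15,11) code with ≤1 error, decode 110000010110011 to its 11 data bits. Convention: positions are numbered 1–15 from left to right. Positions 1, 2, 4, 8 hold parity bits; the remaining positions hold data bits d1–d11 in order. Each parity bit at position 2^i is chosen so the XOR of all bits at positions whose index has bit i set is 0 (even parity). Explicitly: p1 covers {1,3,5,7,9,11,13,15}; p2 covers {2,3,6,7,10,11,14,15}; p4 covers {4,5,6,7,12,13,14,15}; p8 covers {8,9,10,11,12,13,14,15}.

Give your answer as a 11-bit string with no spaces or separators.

s1 (pos 1,3,5,7,9,11,13,15): 1⊕0⊕0⊕0⊕0⊕1⊕0⊕1 = 1
s2 (pos 2,3,6,7,10,11,14,15): 1⊕0⊕0⊕0⊕1⊕1⊕1⊕1 = 1
s4 (pos 4,5,6,7,12,13,14,15): 0⊕0⊕0⊕0⊕0⊕0⊕1⊕1 = 0
s8 (pos 8,9,10,11,12,13,14,15): 1⊕0⊕1⊕1⊕0⊕0⊕1⊕1 = 1
Syndrome s8…s1 = 1011 → error at position 11.
Flip position 11: 110000010110011 → 110000010100011
Read data bits from positions 3,5,6,7,9,10,11,12,13,14,15: 00000100011

00000100011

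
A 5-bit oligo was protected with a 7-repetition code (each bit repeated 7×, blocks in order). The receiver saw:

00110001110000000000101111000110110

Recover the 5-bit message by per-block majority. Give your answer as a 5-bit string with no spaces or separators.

Block 1 (0011000): 2 ones → 0
Block 2 (1110000): 3 ones → 0
Block 3 (0000001): 1 one → 0
Block 4 (0111100): 4 ones → 1
Block 5 (0110110): 4 ones → 1

00011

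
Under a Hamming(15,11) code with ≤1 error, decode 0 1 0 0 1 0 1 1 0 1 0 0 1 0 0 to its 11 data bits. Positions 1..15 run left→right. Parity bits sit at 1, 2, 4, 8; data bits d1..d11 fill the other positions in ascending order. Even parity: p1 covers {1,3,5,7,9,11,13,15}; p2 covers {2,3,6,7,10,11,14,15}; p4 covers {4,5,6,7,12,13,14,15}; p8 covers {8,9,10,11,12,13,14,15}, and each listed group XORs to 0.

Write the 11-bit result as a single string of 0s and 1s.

s1 (pos 1,3,5,7,9,11,13,15): 0⊕0⊕1⊕1⊕0⊕0⊕1⊕0 = 1
s2 (pos 2,3,6,7,10,11,14,15): 1⊕0⊕0⊕1⊕1⊕0⊕0⊕0 = 1
s4 (pos 4,5,6,7,12,13,14,15): 0⊕1⊕0⊕1⊕0⊕1⊕0⊕0 = 1
s8 (pos 8,9,10,11,12,13,14,15): 1⊕0⊕1⊕0⊕0⊕1⊕0⊕0 = 1
Syndrome s8…s1 = 1111 → error at position 15.
Flip position 15: 010010110100100 → 010010110100101
Read data bits from positions 3,5,6,7,9,10,11,12,13,14,15: 01010100101

01010100101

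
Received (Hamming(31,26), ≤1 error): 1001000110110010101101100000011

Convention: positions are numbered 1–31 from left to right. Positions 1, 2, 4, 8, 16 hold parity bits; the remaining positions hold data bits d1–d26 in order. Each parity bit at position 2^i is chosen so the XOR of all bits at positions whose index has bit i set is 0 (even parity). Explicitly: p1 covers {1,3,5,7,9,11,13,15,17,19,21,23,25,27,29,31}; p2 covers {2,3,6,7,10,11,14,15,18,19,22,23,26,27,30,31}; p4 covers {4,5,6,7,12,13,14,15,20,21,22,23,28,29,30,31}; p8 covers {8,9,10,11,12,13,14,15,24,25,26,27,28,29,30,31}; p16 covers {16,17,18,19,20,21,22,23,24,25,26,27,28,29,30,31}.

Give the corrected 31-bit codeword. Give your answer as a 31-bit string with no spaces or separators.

s1 (pos 1,3,5,7,9,11,13,15,17,19,21,23,25,27,29,31): 1⊕0⊕0⊕0⊕1⊕1⊕0⊕1⊕1⊕1⊕0⊕1⊕0⊕0⊕0⊕1 = 0
s2 (pos 2,3,6,7,10,11,14,15,18,19,22,23,26,27,30,31): 0⊕0⊕0⊕0⊕0⊕1⊕0⊕1⊕0⊕1⊕1⊕1⊕0⊕0⊕1⊕1 = 1
s4 (pos 4,5,6,7,12,13,14,15,20,21,22,23,28,29,30,31): 1⊕0⊕0⊕0⊕1⊕0⊕0⊕1⊕1⊕0⊕1⊕1⊕0⊕0⊕1⊕1 = 0
s8 (pos 8,9,10,11,12,13,14,15,24,25,26,27,28,29,30,31): 1⊕1⊕0⊕1⊕1⊕0⊕0⊕1⊕0⊕0⊕0⊕0⊕0⊕0⊕1⊕1 = 1
s16 (pos 16,17,18,19,20,21,22,23,24,25,26,27,28,29,30,31): 0⊕1⊕0⊕1⊕1⊕0⊕1⊕1⊕0⊕0⊕0⊕0⊕0⊕0⊕1⊕1 = 1
Syndrome s16…s1 = 11010 → error at position 26.
Flip position 26: 1001000110110010101101100000011 → 1001000110110010101101100100011

1001000110110010101101100100011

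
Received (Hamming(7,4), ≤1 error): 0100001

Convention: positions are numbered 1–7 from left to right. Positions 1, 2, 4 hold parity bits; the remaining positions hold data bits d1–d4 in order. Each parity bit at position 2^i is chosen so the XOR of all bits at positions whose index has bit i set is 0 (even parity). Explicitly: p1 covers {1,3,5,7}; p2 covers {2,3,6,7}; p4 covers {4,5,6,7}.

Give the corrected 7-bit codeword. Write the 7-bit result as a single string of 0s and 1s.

s1 (pos 1,3,5,7): 0⊕0⊕0⊕1 = 1
s2 (pos 2,3,6,7): 1⊕0⊕0⊕1 = 0
s4 (pos 4,5,6,7): 0⊕0⊕0⊕1 = 1
Syndrome s4…s1 = 101 → error at position 5.
Flip position 5: 0100001 → 0100101

0100101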